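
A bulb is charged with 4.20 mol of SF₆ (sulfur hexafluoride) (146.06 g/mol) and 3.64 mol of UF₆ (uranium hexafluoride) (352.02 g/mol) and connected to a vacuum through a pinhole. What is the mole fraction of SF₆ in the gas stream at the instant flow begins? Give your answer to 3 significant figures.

Rate_i ∝ x_i/√M_i (Graham's law weighted by mole fraction), so the effusate composition follows n_i/√M_i.
x_SF₆(eff) = (n_SF₆/√M_SF₆) / (n_SF₆/√M_SF₆ + n_UF₆/√M_UF₆)
= (4.20/√146.06) / (4.20/√146.06 + 3.64/√352.02) = 0.3475/(0.3475 + 0.1940) = 0.642.

0.642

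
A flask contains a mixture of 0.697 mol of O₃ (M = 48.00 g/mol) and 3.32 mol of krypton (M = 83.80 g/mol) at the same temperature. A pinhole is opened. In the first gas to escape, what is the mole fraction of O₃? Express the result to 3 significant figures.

Effusion rate of each component ∝ n_i/√M_i (partial pressure × 1/√M).
x_O₃(eff) = (n_O₃/√M_O₃) / (n_O₃/√M_O₃ + n_Kr/√M_Kr)
= (0.697/√48.00) / (0.697/√48.00 + 3.32/√83.80) = 0.1006/(0.1006 + 0.3627) = 0.217.

0.217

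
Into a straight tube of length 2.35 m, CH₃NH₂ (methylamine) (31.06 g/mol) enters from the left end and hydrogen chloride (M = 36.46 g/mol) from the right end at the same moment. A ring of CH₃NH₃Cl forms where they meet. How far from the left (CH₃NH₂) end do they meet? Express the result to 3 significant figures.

The fronts meet when d_CH₃NH₂ + d_HCl = L with d_CH₃NH₂/d_HCl = √(M_HCl/M_CH₃NH₂) (Graham's law). Here √(M_HCl/M_CH₃NH₂) = √(36.46/31.06) = 1.083.
With d_CH₃NH₂ + d_HCl = 2.35 m, d_HCl = 2.35/(1 + 1.083) = 1.128 m.
d_CH₃NH₂ = 2.35 − 1.128 = 1.22 m.

1.22 m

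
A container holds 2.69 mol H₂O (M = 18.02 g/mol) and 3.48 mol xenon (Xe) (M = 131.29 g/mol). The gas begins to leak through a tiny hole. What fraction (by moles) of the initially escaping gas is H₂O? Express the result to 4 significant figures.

0.6760

Effusion rate of each component ∝ n_i/√M_i (partial pressure × 1/√M).
x_H₂O(eff) = (n_H₂O/√M_H₂O) / (n_H₂O/√M_H₂O + n_Xe/√M_Xe)
= (2.69/√18.02) / (2.69/√18.02 + 3.48/√131.29) = 0.6337/(0.6337 + 0.3037) = 0.6760.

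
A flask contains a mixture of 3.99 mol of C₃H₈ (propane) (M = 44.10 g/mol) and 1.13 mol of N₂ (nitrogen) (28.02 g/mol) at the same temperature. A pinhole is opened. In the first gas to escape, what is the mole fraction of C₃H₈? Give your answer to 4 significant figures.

0.7378

Rate_i ∝ x_i/√M_i (Graham's law weighted by mole fraction), so the effusate composition follows n_i/√M_i.
So x_C₃H₈ in the escaping gas = (n_C₃H₈/√M_C₃H₈) / Σ(n_i/√M_i)
= (3.99/√44.10) / (3.99/√44.10 + 1.13/√28.02) = 0.6008/(0.6008 + 0.2135) = 0.7378.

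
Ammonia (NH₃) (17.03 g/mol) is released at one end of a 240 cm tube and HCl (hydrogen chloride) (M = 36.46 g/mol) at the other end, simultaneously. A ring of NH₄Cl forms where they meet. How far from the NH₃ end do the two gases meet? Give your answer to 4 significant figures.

Distances travelled in equal time are proportional to diffusion rates, so d_NH₃/d_HCl = √(M_HCl/M_NH₃) = √(36.46/17.03) = 1.463.
With d_NH₃ + d_HCl = 240 cm, d_HCl = 240/(1 + 1.463) = 97.43 cm.
d_NH₃ = 240 − 97.43 = 142.6 cm.

142.6 cm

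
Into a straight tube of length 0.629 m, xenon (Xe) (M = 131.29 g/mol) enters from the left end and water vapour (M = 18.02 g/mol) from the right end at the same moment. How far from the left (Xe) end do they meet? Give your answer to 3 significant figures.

Distances travelled in equal time are proportional to diffusion rates, so d_Xe/d_H₂O = √(M_H₂O/M_Xe) = √(18.02/131.29) = 0.3705.
With d_Xe + d_H₂O = 0.629 m, d_H₂O = 0.629/(1 + 0.3705) = 0.4590 m.
d_Xe = 0.629 − 0.4590 = 0.170 m.

0.170 m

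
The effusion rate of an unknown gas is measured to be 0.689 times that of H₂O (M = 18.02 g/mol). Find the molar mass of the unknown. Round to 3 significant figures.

38.0 g/mol

Since effusion rate ∝ 1/√M, rate_X/rate_H₂O = √(M_H₂O/M_X).
0.689 = √(18.02/M_X)
M_X = 18.02 / 0.689² = 18.02 / 0.4747 = 38.0 g/mol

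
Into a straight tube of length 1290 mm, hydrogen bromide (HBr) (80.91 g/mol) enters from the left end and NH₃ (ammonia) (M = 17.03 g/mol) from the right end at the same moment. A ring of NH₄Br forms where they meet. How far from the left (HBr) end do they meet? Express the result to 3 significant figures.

Graham's law gives d_HBr/d_NH₃ = rate_HBr/rate_NH₃ = √(M_NH₃/M_HBr) = √(17.03/80.91) = 0.4588.
With d_HBr + d_NH₃ = 1290 mm, d_NH₃ = 1290/(1 + 0.4588) = 884.3 mm.
d_HBr = 1290 − 884.3 = 406 mm.

406 mm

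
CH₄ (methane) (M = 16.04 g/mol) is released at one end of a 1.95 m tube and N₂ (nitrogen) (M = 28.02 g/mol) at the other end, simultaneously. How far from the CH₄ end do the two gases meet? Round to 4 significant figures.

Distances travelled in equal time are proportional to diffusion rates, so d_CH₄/d_N₂ = √(M_N₂/M_CH₄) = √(28.02/16.04) = 1.322.
With d_CH₄ + d_N₂ = 1.95 m, d_N₂ = 1.95/(1 + 1.322) = 0.8399 m.
d_CH₄ = 1.95 − 0.8399 = 1.110 m.

1.110 m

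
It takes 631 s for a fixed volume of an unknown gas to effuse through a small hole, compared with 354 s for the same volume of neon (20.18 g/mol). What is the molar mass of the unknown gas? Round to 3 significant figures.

64.1 g/mol

Since effusion rate ∝ 1/√M, t_X/t_Ne = √(M_X/M_Ne).
631/354 = 1.782 = √(M_X/20.18)
M_X = 20.18 × 1.782² = 20.18 × 3.177 = 64.1 g/mol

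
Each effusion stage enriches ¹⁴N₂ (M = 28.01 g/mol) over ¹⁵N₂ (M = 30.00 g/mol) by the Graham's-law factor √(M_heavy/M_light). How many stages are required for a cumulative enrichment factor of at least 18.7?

86

Per stage α = (30.00/28.01)^(1/2) = 1.07105^0.5, giving ln α = 0.03432.
Need α^N ≥ 18.7 ⇒ N ≥ ln(18.7) / ln α = 2.929 / 0.03432 = 85.34.
So at least 86 stages are needed.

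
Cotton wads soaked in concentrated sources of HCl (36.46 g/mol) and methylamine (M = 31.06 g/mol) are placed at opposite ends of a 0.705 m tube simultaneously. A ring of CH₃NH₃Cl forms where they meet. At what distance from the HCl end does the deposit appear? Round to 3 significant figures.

Distances travelled in equal time are proportional to diffusion rates, so d_HCl/d_CH₃NH₂ = √(M_CH₃NH₂/M_HCl) = √(31.06/36.46) = 0.9230.
With d_HCl + d_CH₃NH₂ = 0.705 m, d_CH₃NH₂ = 0.705/(1 + 0.9230) = 0.3666 m.
d_HCl = 0.705 − 0.3666 = 0.338 m.

0.338 m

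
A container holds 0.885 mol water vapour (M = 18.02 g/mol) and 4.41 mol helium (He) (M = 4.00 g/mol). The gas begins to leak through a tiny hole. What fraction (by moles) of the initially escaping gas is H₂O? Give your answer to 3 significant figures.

The effusion rate of species i is ∝ p_i/√M_i ∝ n_i/√M_i.
x_H₂O(eff) = (n_H₂O/√M_H₂O) / (n_H₂O/√M_H₂O + n_He/√M_He)
= (0.885/√18.02) / (0.885/√18.02 + 4.41/√4.00) = 0.2085/(0.2085 + 2.205) = 0.0864.

0.0864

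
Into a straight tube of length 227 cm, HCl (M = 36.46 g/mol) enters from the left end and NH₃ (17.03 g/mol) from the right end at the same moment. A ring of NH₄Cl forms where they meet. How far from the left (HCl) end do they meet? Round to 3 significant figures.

In equal time, each gas travels a distance ∝ its rate ∝ 1/√M, so d_HCl/d_NH₃ = √(M_NH₃/M_HCl) = √(17.03/36.46) = 0.6834.
With d_HCl + d_NH₃ = 227 cm, d_NH₃ = 227/(1 + 0.6834) = 134.8 cm.
d_HCl = 227 − 134.8 = 92.2 cm.

92.2 cm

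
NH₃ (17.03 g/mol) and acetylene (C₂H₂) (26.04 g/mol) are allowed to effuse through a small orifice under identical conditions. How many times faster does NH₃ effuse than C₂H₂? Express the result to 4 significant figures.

1.237

By Graham's law, rate_NH₃/rate_C₂H₂ = √(M_C₂H₂/M_NH₃) = √(26.04/17.03) = √1.529 = 1.237.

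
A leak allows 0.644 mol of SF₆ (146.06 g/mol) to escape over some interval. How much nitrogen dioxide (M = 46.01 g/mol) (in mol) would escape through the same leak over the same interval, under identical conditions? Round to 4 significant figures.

Since effusion rate ∝ 1/√M, rate_NO₂/rate_SF₆ = √(M_SF₆/M_NO₂) = √(146.06/46.01) = √3.175 = 1.782.
So the amount for NO₂ is 0.644 × 1.782 = 1.147 mol.

1.147 mol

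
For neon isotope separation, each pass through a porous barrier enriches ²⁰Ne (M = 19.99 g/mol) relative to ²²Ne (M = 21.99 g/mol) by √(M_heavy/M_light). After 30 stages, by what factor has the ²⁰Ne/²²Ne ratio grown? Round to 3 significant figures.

The single-stage factor is √(M_heavy/M_light), so 30 stages give [√(21.99/19.99)]^30 = (21.99/19.99)^(30/2).
= 1.10005^15 = 4.18.

4.18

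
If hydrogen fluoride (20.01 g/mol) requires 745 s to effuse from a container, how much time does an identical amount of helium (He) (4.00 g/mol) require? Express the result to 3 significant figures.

Using Graham's law: t_He/t_HF = √(M_He/M_HF) = √(4.00/20.01) = √0.1999 = 0.4471.
So the time for He is 745 × 0.4471 = 333 s.

333 s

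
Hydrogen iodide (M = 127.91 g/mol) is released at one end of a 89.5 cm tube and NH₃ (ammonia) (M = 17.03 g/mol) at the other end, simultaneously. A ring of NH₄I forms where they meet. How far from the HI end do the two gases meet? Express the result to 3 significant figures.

23.9 cm

Graham's law gives d_HI/d_NH₃ = rate_HI/rate_NH₃ = √(M_NH₃/M_HI) = √(17.03/127.91) = 0.3649.
With d_HI + d_NH₃ = 89.5 cm, d_NH₃ = 89.5/(1 + 0.3649) = 65.57 cm.
d_HI = 89.5 − 65.57 = 23.9 cm.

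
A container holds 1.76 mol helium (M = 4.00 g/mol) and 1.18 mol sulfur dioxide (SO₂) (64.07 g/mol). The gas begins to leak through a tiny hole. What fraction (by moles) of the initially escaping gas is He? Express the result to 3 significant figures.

0.857

Rate_i ∝ x_i/√M_i (Graham's law weighted by mole fraction), so the effusate composition follows n_i/√M_i.
So x_He in the escaping gas = (n_He/√M_He) / Σ(n_i/√M_i)
= (1.76/√4.00) / (1.76/√4.00 + 1.18/√64.07) = 0.8800/(0.8800 + 0.1474) = 0.857.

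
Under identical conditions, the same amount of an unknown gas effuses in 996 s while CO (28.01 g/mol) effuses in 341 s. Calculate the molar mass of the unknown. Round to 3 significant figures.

239 g/mol

From Graham's law, t_X/t_CO = √(M_X/M_CO).
996/341 = 2.921 = √(M_X/28.01)
M_X = 28.01 × 2.921² = 28.01 × 8.531 = 239 g/mol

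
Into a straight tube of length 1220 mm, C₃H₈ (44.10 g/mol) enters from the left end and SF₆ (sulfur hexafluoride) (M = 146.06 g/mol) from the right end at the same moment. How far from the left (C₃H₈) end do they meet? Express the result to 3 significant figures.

In equal time, each gas travels a distance ∝ its rate ∝ 1/√M, so d_C₃H₈/d_SF₆ = √(M_SF₆/M_C₃H₈) = √(146.06/44.10) = 1.820.
With d_C₃H₈ + d_SF₆ = 1220 mm, d_SF₆ = 1220/(1 + 1.820) = 432.6 mm.
d_C₃H₈ = 1220 − 432.6 = 787 mm.

787 mm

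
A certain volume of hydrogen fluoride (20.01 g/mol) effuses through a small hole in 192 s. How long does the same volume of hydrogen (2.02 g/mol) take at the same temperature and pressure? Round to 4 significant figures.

Using Graham's law: t_H₂/t_HF = √(M_H₂/M_HF) = √(2.02/20.01) = √0.1009 = 0.3177.
So the time for H₂ is 192 × 0.3177 = 61.00 s.

61.00 s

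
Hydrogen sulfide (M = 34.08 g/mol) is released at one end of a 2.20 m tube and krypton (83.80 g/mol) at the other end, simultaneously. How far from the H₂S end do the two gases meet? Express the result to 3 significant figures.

1.34 m

Distances travelled in equal time are proportional to diffusion rates, so d_H₂S/d_Kr = √(M_Kr/M_H₂S) = √(83.80/34.08) = 1.568.
With d_H₂S + d_Kr = 2.20 m, d_Kr = 2.20/(1 + 1.568) = 0.8567 m.
d_H₂S = 2.20 − 0.8567 = 1.34 m.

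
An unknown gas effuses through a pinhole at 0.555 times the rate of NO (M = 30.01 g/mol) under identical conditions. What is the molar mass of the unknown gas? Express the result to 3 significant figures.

97.4 g/mol

Since effusion rate ∝ 1/√M, rate_X/rate_NO = √(M_NO/M_X).
0.555 = √(30.01/M_X)
M_X = 30.01 / 0.555² = 30.01 / 0.3080 = 97.4 g/mol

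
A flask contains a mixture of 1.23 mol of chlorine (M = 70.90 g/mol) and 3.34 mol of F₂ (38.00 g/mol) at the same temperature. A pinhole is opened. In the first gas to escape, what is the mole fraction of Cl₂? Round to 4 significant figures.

The effusion rate of species i is ∝ p_i/√M_i ∝ n_i/√M_i.
So x_Cl₂ in the escaping gas = (n_Cl₂/√M_Cl₂) / Σ(n_i/√M_i)
= (1.23/√70.90) / (1.23/√70.90 + 3.34/√38.00) = 0.1461/(0.1461 + 0.5418) = 0.2124.

0.2124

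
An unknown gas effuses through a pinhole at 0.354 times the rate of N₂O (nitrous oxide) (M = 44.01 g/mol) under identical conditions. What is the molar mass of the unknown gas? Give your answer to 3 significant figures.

From Graham's law, rate_X/rate_N₂O = √(M_N₂O/M_X).
0.354 = √(44.01/M_X)
M_X = 44.01 / 0.354² = 44.01 / 0.1253 = 351 g/mol

351 g/mol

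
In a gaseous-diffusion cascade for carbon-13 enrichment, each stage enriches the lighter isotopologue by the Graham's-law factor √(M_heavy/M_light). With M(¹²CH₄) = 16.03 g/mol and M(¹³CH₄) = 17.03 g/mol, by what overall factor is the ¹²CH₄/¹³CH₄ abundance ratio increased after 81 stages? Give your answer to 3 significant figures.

Each stage multiplies the ratio by α = √(17.03/16.03), so after 81 stages the overall factor is α^81 = (17.03/16.03)^(81/2).
= 1.06238^(81/2) = 11.6.

11.6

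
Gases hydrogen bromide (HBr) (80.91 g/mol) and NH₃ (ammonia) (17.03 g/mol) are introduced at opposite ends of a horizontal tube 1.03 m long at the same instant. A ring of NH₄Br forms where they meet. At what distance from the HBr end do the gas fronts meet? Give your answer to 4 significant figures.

0.3239 m

Distances travelled in equal time are proportional to diffusion rates, so d_HBr/d_NH₃ = √(M_NH₃/M_HBr) = √(17.03/80.91) = 0.4588.
With d_HBr + d_NH₃ = 1.03 m, d_NH₃ = 1.03/(1 + 0.4588) = 0.7061 m.
d_HBr = 1.03 − 0.7061 = 0.3239 m.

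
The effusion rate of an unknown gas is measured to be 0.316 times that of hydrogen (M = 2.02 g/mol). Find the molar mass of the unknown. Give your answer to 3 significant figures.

20.2 g/mol

Graham's law gives rate_X/rate_H₂ = √(M_H₂/M_X).
0.316 = √(2.02/M_X)
M_X = 2.02 / 0.316² = 2.02 / 0.09986 = 20.2 g/mol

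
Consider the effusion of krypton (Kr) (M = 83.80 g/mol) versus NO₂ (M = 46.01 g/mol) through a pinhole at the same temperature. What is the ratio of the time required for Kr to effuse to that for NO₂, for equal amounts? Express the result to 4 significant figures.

1.350

Since effusion rate ∝ 1/√M, t_Kr/t_NO₂ = √(M_Kr/M_NO₂) = √(83.80/46.01) = √1.821 = 1.350.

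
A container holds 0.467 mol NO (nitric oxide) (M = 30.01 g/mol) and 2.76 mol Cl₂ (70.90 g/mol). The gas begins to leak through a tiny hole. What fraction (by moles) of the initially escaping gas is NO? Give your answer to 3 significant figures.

0.206

Effusion rate of each component ∝ n_i/√M_i (partial pressure × 1/√M).
Mole fraction of NO in the effusate = (n_NO/√M_NO) / (n_NO/√M_NO + n_Cl₂/√M_Cl₂)
= (0.467/√30.01) / (0.467/√30.01 + 2.76/√70.90) = 0.08525/(0.08525 + 0.3278) = 0.206.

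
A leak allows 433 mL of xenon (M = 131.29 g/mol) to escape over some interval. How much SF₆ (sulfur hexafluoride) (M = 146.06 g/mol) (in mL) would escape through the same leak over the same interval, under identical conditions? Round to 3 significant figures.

411 mL

Graham's law gives rate_SF₆/rate_Xe = √(M_Xe/M_SF₆) = √(131.29/146.06) = √0.8989 = 0.9481.
So the volume for SF₆ is 433 × 0.9481 = 411 mL.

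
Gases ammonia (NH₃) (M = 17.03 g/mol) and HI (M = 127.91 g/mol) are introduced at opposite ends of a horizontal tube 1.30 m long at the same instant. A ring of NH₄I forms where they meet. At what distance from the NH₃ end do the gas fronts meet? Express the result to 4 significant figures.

In equal time, each gas travels a distance ∝ its rate ∝ 1/√M, so d_NH₃/d_HI = √(M_HI/M_NH₃) = √(127.91/17.03) = 2.741.
With d_NH₃ + d_HI = 1.30 m, d_HI = 1.30/(1 + 2.741) = 0.3475 m.
d_NH₃ = 1.30 − 0.3475 = 0.9525 m.

0.9525 m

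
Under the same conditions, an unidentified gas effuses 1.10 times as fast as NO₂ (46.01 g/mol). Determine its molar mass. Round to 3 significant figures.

By Graham's law, rate_X/rate_NO₂ = √(M_NO₂/M_X).
1.10 = √(46.01/M_X)
M_X = 46.01 / 1.10² = 46.01 / 1.210 = 38.0 g/mol

38.0 g/mol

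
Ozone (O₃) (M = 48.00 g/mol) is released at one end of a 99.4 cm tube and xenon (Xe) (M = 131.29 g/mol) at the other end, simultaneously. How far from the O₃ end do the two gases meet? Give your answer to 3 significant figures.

61.9 cm

Distances travelled in equal time are proportional to diffusion rates, so d_O₃/d_Xe = √(M_Xe/M_O₃) = √(131.29/48.00) = 1.654.
With d_O₃ + d_Xe = 99.4 cm, d_Xe = 99.4/(1 + 1.654) = 37.46 cm.
d_O₃ = 99.4 − 37.46 = 61.9 cm.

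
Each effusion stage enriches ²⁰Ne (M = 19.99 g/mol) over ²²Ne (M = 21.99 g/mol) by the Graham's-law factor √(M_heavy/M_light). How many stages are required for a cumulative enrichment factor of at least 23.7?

Per stage α = (21.99/19.99)^(1/2) = 1.10005^0.5, giving ln α = 0.04768.
Need α^N ≥ 23.7 ⇒ N ≥ ln(23.7) / ln α = 3.165 / 0.04768 = 66.39.
Rounding up, N = 67 stages.

67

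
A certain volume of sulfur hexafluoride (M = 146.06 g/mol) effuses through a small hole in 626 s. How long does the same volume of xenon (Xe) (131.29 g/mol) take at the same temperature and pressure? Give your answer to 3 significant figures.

594 s

By Graham's law, t_Xe/t_SF₆ = √(M_Xe/M_SF₆) = √(131.29/146.06) = √0.8989 = 0.9481.
So the time for Xe is 626 × 0.9481 = 594 s.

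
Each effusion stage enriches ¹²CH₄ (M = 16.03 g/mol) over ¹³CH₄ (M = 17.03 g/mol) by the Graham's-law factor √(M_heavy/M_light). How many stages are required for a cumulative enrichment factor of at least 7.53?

Single-stage factor α = √(17.03/16.03), so ln α = ½ ln(1.06238) = 0.03026.
Need α^N ≥ 7.53 ⇒ N ≥ ln(7.53) / ln α = 2.019 / 0.03026 = 66.72.
So at least 67 stages are needed.

67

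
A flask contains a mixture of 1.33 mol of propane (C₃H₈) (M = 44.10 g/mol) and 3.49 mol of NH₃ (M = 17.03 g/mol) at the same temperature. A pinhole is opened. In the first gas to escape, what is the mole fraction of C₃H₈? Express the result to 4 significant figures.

0.1915

The effusion rate of species i is ∝ p_i/√M_i ∝ n_i/√M_i.
Mole fraction of C₃H₈ in the effusate = (n_C₃H₈/√M_C₃H₈) / (n_C₃H₈/√M_C₃H₈ + n_NH₃/√M_NH₃)
= (1.33/√44.10) / (1.33/√44.10 + 3.49/√17.03) = 0.2003/(0.2003 + 0.8457) = 0.1915.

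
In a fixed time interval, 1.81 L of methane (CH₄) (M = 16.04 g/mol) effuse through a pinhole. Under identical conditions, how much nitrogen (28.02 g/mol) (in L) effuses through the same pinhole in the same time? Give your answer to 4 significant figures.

1.369 L

Graham's law gives rate_N₂/rate_CH₄ = √(M_CH₄/M_N₂) = √(16.04/28.02) = √0.5724 = 0.7566.
So the volume for N₂ is 1.81 × 0.7566 = 1.369 L.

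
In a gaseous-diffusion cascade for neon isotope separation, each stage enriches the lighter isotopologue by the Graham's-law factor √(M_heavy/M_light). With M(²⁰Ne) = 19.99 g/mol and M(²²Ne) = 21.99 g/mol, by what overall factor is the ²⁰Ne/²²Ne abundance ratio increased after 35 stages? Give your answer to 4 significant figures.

5.305

The single-stage factor is √(M_heavy/M_light), so 35 stages give [√(21.99/19.99)]^35 = (21.99/19.99)^(35/2).
= 1.10005^(35/2) = 5.305.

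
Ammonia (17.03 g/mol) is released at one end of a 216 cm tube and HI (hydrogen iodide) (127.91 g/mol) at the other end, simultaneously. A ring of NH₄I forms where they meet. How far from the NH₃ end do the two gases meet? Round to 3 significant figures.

Graham's law gives d_NH₃/d_HI = rate_NH₃/rate_HI = √(M_HI/M_NH₃) = √(127.91/17.03) = 2.741.
With d_NH₃ + d_HI = 216 cm, d_HI = 216/(1 + 2.741) = 57.74 cm.
d_NH₃ = 216 − 57.74 = 158 cm.

158 cm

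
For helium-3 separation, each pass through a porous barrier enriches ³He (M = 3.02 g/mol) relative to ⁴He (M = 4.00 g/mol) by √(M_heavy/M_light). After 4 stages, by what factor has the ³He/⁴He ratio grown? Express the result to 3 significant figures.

The single-stage factor is √(M_heavy/M_light), so 4 stages give [√(4.00/3.02)]^4 = (4.00/3.02)^(4/2).
= 1.32450^2 = 1.75.

1.75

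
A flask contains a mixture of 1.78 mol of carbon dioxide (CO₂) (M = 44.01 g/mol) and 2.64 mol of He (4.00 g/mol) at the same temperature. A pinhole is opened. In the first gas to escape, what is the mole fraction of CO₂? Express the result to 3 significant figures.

Effusion rate of each component ∝ n_i/√M_i (partial pressure × 1/√M).
So x_CO₂ in the escaping gas = (n_CO₂/√M_CO₂) / Σ(n_i/√M_i)
= (1.78/√44.01) / (1.78/√44.01 + 2.64/√4.00) = 0.2683/(0.2683 + 1.320) = 0.169.

0.169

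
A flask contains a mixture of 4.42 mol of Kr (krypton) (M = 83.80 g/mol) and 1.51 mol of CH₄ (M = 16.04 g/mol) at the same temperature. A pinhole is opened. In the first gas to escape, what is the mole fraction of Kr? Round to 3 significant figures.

0.562

Effusion rate of each component ∝ n_i/√M_i (partial pressure × 1/√M).
Mole fraction of Kr in the effusate = (n_Kr/√M_Kr) / (n_Kr/√M_Kr + n_CH₄/√M_CH₄)
= (4.42/√83.80) / (4.42/√83.80 + 1.51/√16.04) = 0.4828/(0.4828 + 0.3770) = 0.562.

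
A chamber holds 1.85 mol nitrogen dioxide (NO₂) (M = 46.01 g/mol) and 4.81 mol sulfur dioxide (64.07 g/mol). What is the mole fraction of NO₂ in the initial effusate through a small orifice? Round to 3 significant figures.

0.312

Effusion rate of each component ∝ n_i/√M_i (partial pressure × 1/√M).
Mole fraction of NO₂ in the effusate = (n_NO₂/√M_NO₂) / (n_NO₂/√M_NO₂ + n_SO₂/√M_SO₂)
= (1.85/√46.01) / (1.85/√46.01 + 4.81/√64.07) = 0.2727/(0.2727 + 0.6009) = 0.312.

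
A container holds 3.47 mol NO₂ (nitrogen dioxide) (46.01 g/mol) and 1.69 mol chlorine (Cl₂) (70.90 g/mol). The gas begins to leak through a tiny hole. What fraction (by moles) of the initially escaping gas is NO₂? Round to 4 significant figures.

0.7182

Rate_i ∝ x_i/√M_i (Graham's law weighted by mole fraction), so the effusate composition follows n_i/√M_i.
Mole fraction of NO₂ in the effusate = (n_NO₂/√M_NO₂) / (n_NO₂/√M_NO₂ + n_Cl₂/√M_Cl₂)
= (3.47/√46.01) / (3.47/√46.01 + 1.69/√70.90) = 0.5116/(0.5116 + 0.2007) = 0.7182.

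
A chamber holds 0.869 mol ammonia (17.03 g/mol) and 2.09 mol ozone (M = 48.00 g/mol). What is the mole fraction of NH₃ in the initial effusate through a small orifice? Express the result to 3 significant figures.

Rate_i ∝ x_i/√M_i (Graham's law weighted by mole fraction), so the effusate composition follows n_i/√M_i.
x_NH₃(eff) = (n_NH₃/√M_NH₃) / (n_NH₃/√M_NH₃ + n_O₃/√M_O₃)
= (0.869/√17.03) / (0.869/√17.03 + 2.09/√48.00) = 0.2106/(0.2106 + 0.3017) = 0.411.

0.411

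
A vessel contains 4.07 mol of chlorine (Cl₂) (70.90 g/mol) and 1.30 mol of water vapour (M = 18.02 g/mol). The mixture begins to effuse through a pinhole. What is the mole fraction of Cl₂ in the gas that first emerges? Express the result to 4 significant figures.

0.6122

Rate_i ∝ x_i/√M_i (Graham's law weighted by mole fraction), so the effusate composition follows n_i/√M_i.
Mole fraction of Cl₂ in the effusate = (n_Cl₂/√M_Cl₂) / (n_Cl₂/√M_Cl₂ + n_H₂O/√M_H₂O)
= (4.07/√70.90) / (4.07/√70.90 + 1.30/√18.02) = 0.4834/(0.4834 + 0.3062) = 0.6122.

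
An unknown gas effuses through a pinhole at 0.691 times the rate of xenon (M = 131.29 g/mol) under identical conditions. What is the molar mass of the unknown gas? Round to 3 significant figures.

Graham's law gives rate_X/rate_Xe = √(M_Xe/M_X).
0.691 = √(131.29/M_X)
M_X = 131.29 / 0.691² = 131.29 / 0.4775 = 275 g/mol

275 g/mol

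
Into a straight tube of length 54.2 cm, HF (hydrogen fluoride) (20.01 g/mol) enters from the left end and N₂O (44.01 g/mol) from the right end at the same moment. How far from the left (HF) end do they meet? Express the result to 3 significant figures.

32.4 cm

In equal time, each gas travels a distance ∝ its rate ∝ 1/√M, so d_HF/d_N₂O = √(M_N₂O/M_HF) = √(44.01/20.01) = 1.483.
With d_HF + d_N₂O = 54.2 cm, d_N₂O = 54.2/(1 + 1.483) = 21.83 cm.
d_HF = 54.2 − 21.83 = 32.4 cm.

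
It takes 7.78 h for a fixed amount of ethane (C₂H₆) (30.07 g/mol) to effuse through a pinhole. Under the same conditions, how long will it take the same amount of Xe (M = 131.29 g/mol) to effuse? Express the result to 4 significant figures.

Since effusion rate ∝ 1/√M, t_Xe/t_C₂H₆ = √(M_Xe/M_C₂H₆) = √(131.29/30.07) = √4.366 = 2.090.
So the time for Xe is 7.78 × 2.090 = 16.26 h.

16.26 h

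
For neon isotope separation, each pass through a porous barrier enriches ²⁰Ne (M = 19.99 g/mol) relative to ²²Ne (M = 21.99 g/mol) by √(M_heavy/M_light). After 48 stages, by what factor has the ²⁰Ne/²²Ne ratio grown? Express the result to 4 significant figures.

After 48 stages the ratio has grown by (√(21.99/19.99))^48 = (21.99/19.99)^(48/2).
= 1.10005^24 = 9.860.

9.860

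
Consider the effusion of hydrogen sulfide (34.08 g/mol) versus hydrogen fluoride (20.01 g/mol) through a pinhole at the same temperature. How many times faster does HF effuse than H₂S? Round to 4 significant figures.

1.305

Since effusion rate ∝ 1/√M, rate_HF/rate_H₂S = √(M_H₂S/M_HF) = √(34.08/20.01) = √1.703 = 1.305.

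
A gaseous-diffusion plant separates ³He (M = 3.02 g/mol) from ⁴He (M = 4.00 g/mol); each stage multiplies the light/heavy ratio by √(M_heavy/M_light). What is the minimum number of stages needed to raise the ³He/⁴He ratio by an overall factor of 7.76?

With α = √(4.00/3.02) per stage, ln α = ½ ln(1.32450) = 0.1405.
Need α^N ≥ 7.76 ⇒ N ≥ ln(7.76) / ln α = 2.049 / 0.1405 = 14.58.
So at least 15 stages are needed.

15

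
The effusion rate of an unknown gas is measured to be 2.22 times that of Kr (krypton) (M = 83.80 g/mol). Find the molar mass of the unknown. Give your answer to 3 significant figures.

17.0 g/mol

Using Graham's law: rate_X/rate_Kr = √(M_Kr/M_X).
2.22 = √(83.80/M_X)
M_X = 83.80 / 2.22² = 83.80 / 4.928 = 17.0 g/mol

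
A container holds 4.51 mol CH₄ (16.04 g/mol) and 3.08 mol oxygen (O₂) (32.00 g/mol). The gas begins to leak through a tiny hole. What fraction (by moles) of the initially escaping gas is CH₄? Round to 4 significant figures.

0.6741

Effusion rate of each component ∝ n_i/√M_i (partial pressure × 1/√M).
x_CH₄(eff) = (n_CH₄/√M_CH₄) / (n_CH₄/√M_CH₄ + n_O₂/√M_O₂)
= (4.51/√16.04) / (4.51/√16.04 + 3.08/√32.00) = 1.126/(1.126 + 0.5445) = 0.6741.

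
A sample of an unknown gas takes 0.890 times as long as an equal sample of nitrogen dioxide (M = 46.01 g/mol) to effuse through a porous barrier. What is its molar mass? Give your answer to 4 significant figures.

By Graham's law, t_X/t_NO₂ = √(M_X/M_NO₂).
0.890 = √(M_X/46.01)
M_X = 46.01 × 0.890² = 46.01 × 0.7921 = 36.44 g/mol

36.44 g/mol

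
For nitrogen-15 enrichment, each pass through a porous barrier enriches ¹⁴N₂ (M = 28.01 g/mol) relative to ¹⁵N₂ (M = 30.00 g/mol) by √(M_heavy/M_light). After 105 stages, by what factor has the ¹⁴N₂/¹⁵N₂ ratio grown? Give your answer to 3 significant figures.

Overall factor = α^105 with α = √(30.00/28.01), i.e. (30.00/28.01)^(105/2).
= 1.07105^(105/2) = 36.7.

36.7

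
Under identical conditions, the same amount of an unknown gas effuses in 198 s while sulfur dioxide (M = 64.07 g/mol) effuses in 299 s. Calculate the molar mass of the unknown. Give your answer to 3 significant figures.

28.1 g/mol

From Graham's law, t_X/t_SO₂ = √(M_X/M_SO₂).
198/299 = 0.6622 = √(M_X/64.07)
M_X = 64.07 × 0.6622² = 64.07 × 0.4385 = 28.1 g/mol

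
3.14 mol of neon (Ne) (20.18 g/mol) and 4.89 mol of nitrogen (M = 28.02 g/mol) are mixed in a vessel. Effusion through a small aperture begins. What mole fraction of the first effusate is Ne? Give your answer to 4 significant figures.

Effusion rate of each component ∝ n_i/√M_i (partial pressure × 1/√M).
Mole fraction of Ne in the effusate = (n_Ne/√M_Ne) / (n_Ne/√M_Ne + n_N₂/√M_N₂)
= (3.14/√20.18) / (3.14/√20.18 + 4.89/√28.02) = 0.6990/(0.6990 + 0.9238) = 0.4307.

0.4307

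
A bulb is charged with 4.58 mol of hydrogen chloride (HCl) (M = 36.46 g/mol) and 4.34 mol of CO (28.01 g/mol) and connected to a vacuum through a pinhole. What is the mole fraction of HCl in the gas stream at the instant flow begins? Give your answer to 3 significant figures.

Effusion rate of each component ∝ n_i/√M_i (partial pressure × 1/√M).
So x_HCl in the escaping gas = (n_HCl/√M_HCl) / Σ(n_i/√M_i)
= (4.58/√36.46) / (4.58/√36.46 + 4.34/√28.01) = 0.7585/(0.7585 + 0.8200) = 0.481.

0.481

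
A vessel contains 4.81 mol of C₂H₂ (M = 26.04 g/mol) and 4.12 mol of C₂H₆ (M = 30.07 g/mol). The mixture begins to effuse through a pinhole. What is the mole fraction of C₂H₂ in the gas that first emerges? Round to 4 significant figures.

The effusion rate of species i is ∝ p_i/√M_i ∝ n_i/√M_i.
So x_C₂H₂ in the escaping gas = (n_C₂H₂/√M_C₂H₂) / Σ(n_i/√M_i)
= (4.81/√26.04) / (4.81/√26.04 + 4.12/√30.07) = 0.9426/(0.9426 + 0.7513) = 0.5565.

0.5565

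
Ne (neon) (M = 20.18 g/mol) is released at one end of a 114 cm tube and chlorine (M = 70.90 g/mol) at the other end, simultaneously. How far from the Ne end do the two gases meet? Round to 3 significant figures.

74.3 cm

Graham's law gives d_Ne/d_Cl₂ = rate_Ne/rate_Cl₂ = √(M_Cl₂/M_Ne) = √(70.90/20.18) = 1.874.
With d_Ne + d_Cl₂ = 114 cm, d_Cl₂ = 114/(1 + 1.874) = 39.66 cm.
d_Ne = 114 − 39.66 = 74.3 cm.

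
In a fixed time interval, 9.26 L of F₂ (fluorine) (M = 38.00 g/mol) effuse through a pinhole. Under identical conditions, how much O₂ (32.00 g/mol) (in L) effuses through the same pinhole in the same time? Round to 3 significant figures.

10.1 L

Using Graham's law: rate_O₂/rate_F₂ = √(M_F₂/M_O₂) = √(38.00/32.00) = √1.188 = 1.090.
So the volume for O₂ is 9.26 × 1.090 = 10.1 L.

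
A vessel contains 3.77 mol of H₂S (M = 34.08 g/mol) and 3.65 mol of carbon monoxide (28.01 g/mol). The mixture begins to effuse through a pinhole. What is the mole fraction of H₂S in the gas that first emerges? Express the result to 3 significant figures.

Each component's effusion rate ∝ (its partial pressure)·(1/√M) ∝ n_i/√M_i.
Mole fraction of H₂S in the effusate = (n_H₂S/√M_H₂S) / (n_H₂S/√M_H₂S + n_CO/√M_CO)
= (3.77/√34.08) / (3.77/√34.08 + 3.65/√28.01) = 0.6458/(0.6458 + 0.6897) = 0.484.

0.484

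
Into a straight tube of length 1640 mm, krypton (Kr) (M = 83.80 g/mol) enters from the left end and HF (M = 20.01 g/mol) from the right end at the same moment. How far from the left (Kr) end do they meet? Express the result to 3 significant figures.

Distances travelled in equal time are proportional to diffusion rates, so d_Kr/d_HF = √(M_HF/M_Kr) = √(20.01/83.80) = 0.4887.
With d_Kr + d_HF = 1640 mm, d_HF = 1640/(1 + 0.4887) = 1102 mm.
d_Kr = 1640 − 1102 = 538 mm.

538 mm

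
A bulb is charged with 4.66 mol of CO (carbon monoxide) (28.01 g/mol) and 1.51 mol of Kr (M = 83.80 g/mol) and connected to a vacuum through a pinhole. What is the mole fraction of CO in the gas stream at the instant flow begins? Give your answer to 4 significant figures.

Rate_i ∝ x_i/√M_i (Graham's law weighted by mole fraction), so the effusate composition follows n_i/√M_i.
Mole fraction of CO in the effusate = (n_CO/√M_CO) / (n_CO/√M_CO + n_Kr/√M_Kr)
= (4.66/√28.01) / (4.66/√28.01 + 1.51/√83.80) = 0.8805/(0.8805 + 0.1650) = 0.8422.

0.8422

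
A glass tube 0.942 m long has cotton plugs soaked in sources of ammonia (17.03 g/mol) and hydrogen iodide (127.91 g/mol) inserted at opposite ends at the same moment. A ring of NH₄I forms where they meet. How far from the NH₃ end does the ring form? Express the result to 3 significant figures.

Graham's law gives d_NH₃/d_HI = rate_NH₃/rate_HI = √(M_HI/M_NH₃) = √(127.91/17.03) = 2.741.
With d_NH₃ + d_HI = 0.942 m, d_HI = 0.942/(1 + 2.741) = 0.2518 m.
d_NH₃ = 0.942 − 0.2518 = 0.690 m.

0.690 m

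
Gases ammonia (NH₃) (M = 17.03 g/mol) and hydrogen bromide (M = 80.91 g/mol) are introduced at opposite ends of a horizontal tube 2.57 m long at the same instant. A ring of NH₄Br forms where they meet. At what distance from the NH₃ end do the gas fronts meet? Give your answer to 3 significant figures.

1.76 m

The fronts meet when d_NH₃ + d_HBr = L with d_NH₃/d_HBr = √(M_HBr/M_NH₃) (Graham's law). Here √(M_HBr/M_NH₃) = √(80.91/17.03) = 2.180.
With d_NH₃ + d_HBr = 2.57 m, d_HBr = 2.57/(1 + 2.180) = 0.8083 m.
d_NH₃ = 2.57 − 0.8083 = 1.76 m.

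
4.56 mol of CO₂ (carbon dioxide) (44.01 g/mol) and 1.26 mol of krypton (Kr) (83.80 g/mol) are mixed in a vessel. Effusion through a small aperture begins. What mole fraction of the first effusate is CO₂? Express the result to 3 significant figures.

0.833

Effusion rate of each component ∝ n_i/√M_i (partial pressure × 1/√M).
x_CO₂(eff) = (n_CO₂/√M_CO₂) / (n_CO₂/√M_CO₂ + n_Kr/√M_Kr)
= (4.56/√44.01) / (4.56/√44.01 + 1.26/√83.80) = 0.6874/(0.6874 + 0.1376) = 0.833.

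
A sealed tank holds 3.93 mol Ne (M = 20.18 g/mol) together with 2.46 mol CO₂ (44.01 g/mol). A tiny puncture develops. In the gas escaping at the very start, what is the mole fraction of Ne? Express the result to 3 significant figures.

The effusion rate of species i is ∝ p_i/√M_i ∝ n_i/√M_i.
So x_Ne in the escaping gas = (n_Ne/√M_Ne) / Σ(n_i/√M_i)
= (3.93/√20.18) / (3.93/√20.18 + 2.46/√44.01) = 0.8748/(0.8748 + 0.3708) = 0.702.

0.702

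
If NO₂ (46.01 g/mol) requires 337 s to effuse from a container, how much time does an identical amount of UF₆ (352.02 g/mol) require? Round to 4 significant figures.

932.2 s

Since effusion rate ∝ 1/√M, t_UF₆/t_NO₂ = √(M_UF₆/M_NO₂) = √(352.02/46.01) = √7.651 = 2.766.
So the time for UF₆ is 337 × 2.766 = 932.2 s.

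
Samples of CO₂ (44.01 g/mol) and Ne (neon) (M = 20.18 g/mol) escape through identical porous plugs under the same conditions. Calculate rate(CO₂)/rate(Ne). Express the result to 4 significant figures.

From Graham's law, rate_CO₂/rate_Ne = √(M_Ne/M_CO₂) = √(20.18/44.01) = √0.4585 = 0.6772.

0.6772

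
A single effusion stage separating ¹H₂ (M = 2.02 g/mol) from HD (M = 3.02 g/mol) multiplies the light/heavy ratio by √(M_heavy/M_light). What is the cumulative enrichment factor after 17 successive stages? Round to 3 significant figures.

The single-stage factor is √(M_heavy/M_light), so 17 stages give [√(3.02/2.02)]^17 = (3.02/2.02)^(17/2).
= 1.49505^(17/2) = 30.5.

30.5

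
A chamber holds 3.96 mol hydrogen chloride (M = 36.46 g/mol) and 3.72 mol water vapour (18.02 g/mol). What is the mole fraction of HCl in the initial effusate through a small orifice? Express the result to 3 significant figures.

Rate_i ∝ x_i/√M_i (Graham's law weighted by mole fraction), so the effusate composition follows n_i/√M_i.
x_HCl(eff) = (n_HCl/√M_HCl) / (n_HCl/√M_HCl + n_H₂O/√M_H₂O)
= (3.96/√36.46) / (3.96/√36.46 + 3.72/√18.02) = 0.6558/(0.6558 + 0.8763) = 0.428.

0.428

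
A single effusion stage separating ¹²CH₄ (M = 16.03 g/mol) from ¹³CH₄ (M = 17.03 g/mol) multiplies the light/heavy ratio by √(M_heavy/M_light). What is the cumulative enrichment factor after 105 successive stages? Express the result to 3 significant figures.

24.0

The single-stage factor is √(M_heavy/M_light), so 105 stages give [√(17.03/16.03)]^105 = (17.03/16.03)^(105/2).
= 1.06238^(105/2) = 24.0.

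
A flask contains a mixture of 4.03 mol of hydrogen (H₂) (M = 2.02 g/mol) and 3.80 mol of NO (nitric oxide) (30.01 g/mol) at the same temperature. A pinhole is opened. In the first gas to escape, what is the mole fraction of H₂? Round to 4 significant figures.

0.8034

Effusion rate of each component ∝ n_i/√M_i (partial pressure × 1/√M).
So x_H₂ in the escaping gas = (n_H₂/√M_H₂) / Σ(n_i/√M_i)
= (4.03/√2.02) / (4.03/√2.02 + 3.80/√30.01) = 2.835/(2.835 + 0.6937) = 0.8034.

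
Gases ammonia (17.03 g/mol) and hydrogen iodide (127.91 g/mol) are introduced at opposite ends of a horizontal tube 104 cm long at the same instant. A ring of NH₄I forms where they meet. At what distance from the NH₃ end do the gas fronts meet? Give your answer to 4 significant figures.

The fronts meet when d_NH₃ + d_HI = L with d_NH₃/d_HI = √(M_HI/M_NH₃) (Graham's law). Here √(M_HI/M_NH₃) = √(127.91/17.03) = 2.741.
With d_NH₃ + d_HI = 104 cm, d_HI = 104/(1 + 2.741) = 27.80 cm.
d_NH₃ = 104 − 27.80 = 76.20 cm.

76.20 cm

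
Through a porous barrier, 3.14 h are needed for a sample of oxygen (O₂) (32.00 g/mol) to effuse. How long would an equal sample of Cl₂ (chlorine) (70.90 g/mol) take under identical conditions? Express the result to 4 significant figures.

4.674 h

Since effusion rate ∝ 1/√M, t_Cl₂/t_O₂ = √(M_Cl₂/M_O₂) = √(70.90/32.00) = √2.216 = 1.488.
So the time for Cl₂ is 3.14 × 1.488 = 4.674 h.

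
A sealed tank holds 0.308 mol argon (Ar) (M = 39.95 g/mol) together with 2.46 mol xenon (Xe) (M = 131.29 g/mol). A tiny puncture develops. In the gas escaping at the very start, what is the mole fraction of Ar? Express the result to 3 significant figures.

0.185

Rate_i ∝ x_i/√M_i (Graham's law weighted by mole fraction), so the effusate composition follows n_i/√M_i.
So x_Ar in the escaping gas = (n_Ar/√M_Ar) / Σ(n_i/√M_i)
= (0.308/√39.95) / (0.308/√39.95 + 2.46/√131.29) = 0.04873/(0.04873 + 0.2147) = 0.185.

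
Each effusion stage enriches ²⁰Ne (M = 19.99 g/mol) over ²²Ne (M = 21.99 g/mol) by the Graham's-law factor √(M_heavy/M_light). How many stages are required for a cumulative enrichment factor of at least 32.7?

74

With α = √(21.99/19.99) per stage, ln α = ½ ln(1.10005) = 0.04768.
Need α^N ≥ 32.7 ⇒ N ≥ ln(32.7) / ln α = 3.487 / 0.04768 = 73.14.
Minimum whole number of stages: N = 74.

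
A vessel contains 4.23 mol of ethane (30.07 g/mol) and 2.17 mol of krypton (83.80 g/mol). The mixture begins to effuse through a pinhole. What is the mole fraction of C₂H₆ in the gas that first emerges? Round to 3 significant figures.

0.765

The effusion rate of species i is ∝ p_i/√M_i ∝ n_i/√M_i.
So x_C₂H₆ in the escaping gas = (n_C₂H₆/√M_C₂H₆) / Σ(n_i/√M_i)
= (4.23/√30.07) / (4.23/√30.07 + 2.17/√83.80) = 0.7714/(0.7714 + 0.2370) = 0.765.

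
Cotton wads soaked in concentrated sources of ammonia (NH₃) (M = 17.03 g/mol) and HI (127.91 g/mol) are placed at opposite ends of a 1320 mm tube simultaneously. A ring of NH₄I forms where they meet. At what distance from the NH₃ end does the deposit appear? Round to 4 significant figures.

In equal time, each gas travels a distance ∝ its rate ∝ 1/√M, so d_NH₃/d_HI = √(M_HI/M_NH₃) = √(127.91/17.03) = 2.741.
With d_NH₃ + d_HI = 1320 mm, d_HI = 1320/(1 + 2.741) = 352.9 mm.
d_NH₃ = 1320 − 352.9 = 967.1 mm.

967.1 mm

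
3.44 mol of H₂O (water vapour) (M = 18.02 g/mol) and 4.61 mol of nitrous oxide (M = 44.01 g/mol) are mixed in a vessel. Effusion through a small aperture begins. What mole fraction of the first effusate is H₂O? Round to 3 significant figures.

0.538

Effusion rate of each component ∝ n_i/√M_i (partial pressure × 1/√M).
x_H₂O(eff) = (n_H₂O/√M_H₂O) / (n_H₂O/√M_H₂O + n_N₂O/√M_N₂O)
= (3.44/√18.02) / (3.44/√18.02 + 4.61/√44.01) = 0.8104/(0.8104 + 0.6949) = 0.538.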